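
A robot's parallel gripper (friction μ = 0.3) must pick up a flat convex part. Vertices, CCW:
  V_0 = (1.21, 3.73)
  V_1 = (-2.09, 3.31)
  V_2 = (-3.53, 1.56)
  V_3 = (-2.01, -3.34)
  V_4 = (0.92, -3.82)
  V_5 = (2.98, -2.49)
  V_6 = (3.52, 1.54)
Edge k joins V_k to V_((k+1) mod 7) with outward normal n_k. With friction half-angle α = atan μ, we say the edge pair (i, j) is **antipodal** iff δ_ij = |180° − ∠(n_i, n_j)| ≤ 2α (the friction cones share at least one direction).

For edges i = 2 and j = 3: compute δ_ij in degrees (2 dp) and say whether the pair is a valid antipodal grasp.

α = atan 0.3 = 16.70°;  2α = 33.40°
edge 2: e_2 = (+1.52, -4.90);  n_2 = (-0.9551, -0.2963)
edge 3: e_3 = (+2.93, -0.48);  n_3 = (-0.1617, -0.9868)
∠(n_2, n_3) = 63.46°
δ = |180° − 63.46°| = 116.54°
116.54° > 2α = 33.40°  →  invalid

δ = 116.54°, invalid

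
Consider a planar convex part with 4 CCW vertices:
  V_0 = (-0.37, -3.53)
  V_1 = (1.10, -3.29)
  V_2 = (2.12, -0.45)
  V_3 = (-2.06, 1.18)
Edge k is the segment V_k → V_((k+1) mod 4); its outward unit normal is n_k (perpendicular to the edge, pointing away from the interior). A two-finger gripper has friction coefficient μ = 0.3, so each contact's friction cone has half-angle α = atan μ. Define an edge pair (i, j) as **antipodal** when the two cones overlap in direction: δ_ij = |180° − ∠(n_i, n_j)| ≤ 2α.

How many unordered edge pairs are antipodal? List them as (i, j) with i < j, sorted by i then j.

α = atan 0.3 = 16.70°;  2α = 33.40°
n_0 = (+0.1611, -0.9869)
n_1 = (+0.9411, -0.3380)
n_2 = (+0.3633, +0.9317)
n_3 = (-0.9412, -0.3377)
  (0,1): δ = 119.03°  ·
  (0,2): δ = 30.58°  ✓
  (0,3): δ = 100.47°  ·
  (1,2): δ = 91.55°  ·
  (1,3): δ = 39.49°  ·
  (2,3): δ = 48.96°  ·
antipodal pairs: 1

count = 1; pairs: (0,2)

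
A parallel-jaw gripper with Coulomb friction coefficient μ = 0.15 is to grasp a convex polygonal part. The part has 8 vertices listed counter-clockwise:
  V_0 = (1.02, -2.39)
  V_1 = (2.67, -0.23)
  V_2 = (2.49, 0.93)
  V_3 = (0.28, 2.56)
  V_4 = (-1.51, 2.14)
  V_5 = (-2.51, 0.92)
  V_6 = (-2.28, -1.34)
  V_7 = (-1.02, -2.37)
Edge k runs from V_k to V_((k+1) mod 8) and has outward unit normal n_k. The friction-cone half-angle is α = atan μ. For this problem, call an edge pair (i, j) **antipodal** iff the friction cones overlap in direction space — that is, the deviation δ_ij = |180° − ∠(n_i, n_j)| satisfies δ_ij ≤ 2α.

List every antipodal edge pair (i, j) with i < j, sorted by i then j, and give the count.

count = 4; pairs: (0,4), (1,5), (2,6), (3,7)

α = atan 0.15 = 8.53°;  2α = 17.06°
n_0 = (+0.7947, -0.6070)
n_1 = (+0.9882, +0.1533)
n_2 = (+0.5936, +0.8048)
n_3 = (-0.2284, +0.9736)
n_4 = (-0.7734, +0.6339)
n_5 = (-0.9949, -0.1012)
n_6 = (-0.6329, -0.7742)
n_7 = (-0.0098, -1.0000)
  (0,1): δ = 133.80°  ·
  (0,2): δ = 89.04°  ·
  (0,3): δ = 39.42°  ·
  (0,4): δ = 1.96°  ✓
  (0,5): δ = 43.19°  ·
  (0,6): δ = 88.11°  ·
  (0,7): δ = 126.81°  ·
  (1,2): δ = 135.23°  ·
  (1,3): δ = 85.62°  ·
  (1,4): δ = 48.16°  ·
  (1,5): δ = 3.01°  ✓
  (1,6): δ = 41.91°  ·
  (1,7): δ = 80.62°  ·
  (2,3): δ = 130.38°  ·
  (2,4): δ = 92.93°  ·
  (2,5): δ = 47.78°  ·
  (2,6): δ = 2.85°  ✓
  (2,7): δ = 35.85°  ·
  (3,4): δ = 142.55°  ·
  (3,5): δ = 97.39°  ·
  (3,6): δ = 52.47°  ·
  (3,7): δ = 13.77°  ✓
  (4,5): δ = 134.85°  ·
  (4,6): δ = 89.92°  ·
  (4,7): δ = 51.22°  ·
  (5,6): δ = 135.08°  ·
  (5,7): δ = 96.37°  ·
  (6,7): δ = 141.30°  ·
antipodal pairs: 4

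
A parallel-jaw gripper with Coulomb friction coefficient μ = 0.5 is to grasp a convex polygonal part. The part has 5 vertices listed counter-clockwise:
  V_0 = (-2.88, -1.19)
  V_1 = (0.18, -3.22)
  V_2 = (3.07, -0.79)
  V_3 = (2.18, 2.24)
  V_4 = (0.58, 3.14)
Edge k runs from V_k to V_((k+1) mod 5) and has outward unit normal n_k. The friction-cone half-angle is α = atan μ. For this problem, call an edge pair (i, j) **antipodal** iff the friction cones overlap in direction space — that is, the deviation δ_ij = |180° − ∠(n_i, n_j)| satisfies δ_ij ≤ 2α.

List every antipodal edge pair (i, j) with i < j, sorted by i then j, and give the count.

count = 3; pairs: (0,2), (0,3), (1,4)

α = atan 0.5 = 26.57°;  2α = 53.13°
n_0 = (-0.5528, -0.8333)
n_1 = (+0.6436, -0.7654)
n_2 = (+0.9595, +0.2818)
n_3 = (+0.4903, +0.8716)
n_4 = (-0.7812, +0.6243)
  (0,1): δ = 106.38°  ·
  (0,2): δ = 40.07°  ✓
  (0,3): δ = 4.20°  ✓
  (0,4): δ = 84.93°  ·
  (1,2): δ = 113.69°  ·
  (1,3): δ = 69.42°  ·
  (1,4): δ = 11.31°  ✓
  (2,3): δ = 135.73°  ·
  (2,4): δ = 55.00°  ·
  (3,4): δ = 99.27°  ·
antipodal pairs: 3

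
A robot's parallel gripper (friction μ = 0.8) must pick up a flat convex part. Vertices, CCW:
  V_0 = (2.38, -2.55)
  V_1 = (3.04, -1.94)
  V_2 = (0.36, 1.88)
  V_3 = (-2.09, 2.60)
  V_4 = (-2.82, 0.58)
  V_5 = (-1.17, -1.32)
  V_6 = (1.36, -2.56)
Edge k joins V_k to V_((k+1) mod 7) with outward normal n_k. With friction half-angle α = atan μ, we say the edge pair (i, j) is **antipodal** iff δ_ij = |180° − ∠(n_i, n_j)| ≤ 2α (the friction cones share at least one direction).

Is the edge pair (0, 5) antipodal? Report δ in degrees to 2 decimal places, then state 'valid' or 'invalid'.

δ = 111.14°, invalid

α = atan 0.8 = 38.66°;  2α = 77.32°
edge 0: e_0 = (+0.66, +0.61);  n_0 = (+0.6787, -0.7344)
edge 5: e_5 = (+2.53, -1.24);  n_5 = (-0.4401, -0.8979)
∠(n_0, n_5) = 68.86°
δ = |180° − 68.86°| = 111.14°
111.14° > 2α = 77.32°  →  invalid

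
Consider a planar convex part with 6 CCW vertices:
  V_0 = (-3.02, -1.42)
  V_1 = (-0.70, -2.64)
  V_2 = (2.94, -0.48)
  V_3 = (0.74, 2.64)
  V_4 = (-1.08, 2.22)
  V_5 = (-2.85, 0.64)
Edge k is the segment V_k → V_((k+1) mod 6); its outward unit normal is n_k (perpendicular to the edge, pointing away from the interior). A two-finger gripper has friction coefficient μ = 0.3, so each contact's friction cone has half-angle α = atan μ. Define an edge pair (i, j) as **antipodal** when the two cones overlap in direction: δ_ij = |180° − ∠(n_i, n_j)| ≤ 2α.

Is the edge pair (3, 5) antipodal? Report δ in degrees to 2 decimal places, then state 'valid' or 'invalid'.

δ = 107.71°, invalid

α = atan 0.3 = 16.70°;  2α = 33.40°
edge 3: e_3 = (-1.82, -0.42);  n_3 = (-0.2249, +0.9744)
edge 5: e_5 = (-0.17, -2.06);  n_5 = (-0.9966, +0.0822)
∠(n_3, n_5) = 72.29°
δ = |180° − 72.29°| = 107.71°
107.71° > 2α = 33.40°  →  invalid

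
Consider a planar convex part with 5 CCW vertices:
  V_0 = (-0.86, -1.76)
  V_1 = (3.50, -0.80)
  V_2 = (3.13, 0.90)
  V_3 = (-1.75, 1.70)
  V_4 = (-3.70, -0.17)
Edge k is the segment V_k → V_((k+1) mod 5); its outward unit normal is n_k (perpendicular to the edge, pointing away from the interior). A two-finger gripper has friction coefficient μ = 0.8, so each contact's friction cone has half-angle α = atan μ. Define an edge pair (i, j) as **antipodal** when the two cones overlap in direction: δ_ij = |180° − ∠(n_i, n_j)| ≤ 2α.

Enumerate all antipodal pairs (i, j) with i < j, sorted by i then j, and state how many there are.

count = 6; pairs: (0,2), (0,3), (1,3), (1,4), (2,4), (3,4)

α = atan 0.8 = 38.66°;  2α = 77.32°
n_0 = (+0.2150, -0.9766)
n_1 = (+0.9771, +0.2127)
n_2 = (+0.1618, +0.9868)
n_3 = (-0.6921, +0.7218)
n_4 = (-0.4885, -0.8726)
  (0,1): δ = 90.14°  ·
  (0,2): δ = 21.73°  ✓
  (0,3): δ = 31.38°  ✓
  (0,4): δ = 138.34°  ·
  (1,2): δ = 111.59°  ·
  (1,3): δ = 58.48°  ✓
  (1,4): δ = 48.48°  ✓
  (2,3): δ = 126.89°  ·
  (2,4): δ = 19.93°  ✓
  (3,4): δ = 73.04°  ✓
antipodal pairs: 6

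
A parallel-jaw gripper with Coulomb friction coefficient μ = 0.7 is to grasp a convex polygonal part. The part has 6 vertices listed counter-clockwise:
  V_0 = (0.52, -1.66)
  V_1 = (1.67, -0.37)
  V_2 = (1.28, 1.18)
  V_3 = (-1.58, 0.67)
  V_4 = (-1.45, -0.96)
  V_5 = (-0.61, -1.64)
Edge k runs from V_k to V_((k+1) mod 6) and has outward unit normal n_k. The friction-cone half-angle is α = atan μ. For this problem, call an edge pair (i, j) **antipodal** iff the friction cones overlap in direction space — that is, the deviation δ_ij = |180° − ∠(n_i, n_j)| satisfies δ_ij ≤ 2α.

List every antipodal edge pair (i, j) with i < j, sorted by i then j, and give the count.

count = 6; pairs: (0,2), (0,3), (1,3), (1,4), (2,4), (2,5)

α = atan 0.7 = 34.99°;  2α = 69.98°
n_0 = (+0.7465, -0.6654)
n_1 = (+0.9698, +0.2440)
n_2 = (-0.1756, +0.9845)
n_3 = (-0.9968, -0.0795)
n_4 = (-0.6292, -0.7772)
n_5 = (-0.0177, -0.9998)
  (0,1): δ = 124.16°  ·
  (0,2): δ = 38.17°  ✓
  (0,3): δ = 46.28°  ✓
  (0,4): δ = 92.73°  ·
  (0,5): δ = 130.70°  ·
  (1,2): δ = 94.01°  ·
  (1,3): δ = 9.56°  ✓
  (1,4): δ = 36.89°  ✓
  (1,5): δ = 74.86°  ·
  (2,3): δ = 95.55°  ·
  (2,4): δ = 49.10°  ✓
  (2,5): δ = 11.12°  ✓
  (3,4): δ = 133.55°  ·
  (3,5): δ = 95.57°  ·
  (4,5): δ = 142.02°  ·
antipodal pairs: 6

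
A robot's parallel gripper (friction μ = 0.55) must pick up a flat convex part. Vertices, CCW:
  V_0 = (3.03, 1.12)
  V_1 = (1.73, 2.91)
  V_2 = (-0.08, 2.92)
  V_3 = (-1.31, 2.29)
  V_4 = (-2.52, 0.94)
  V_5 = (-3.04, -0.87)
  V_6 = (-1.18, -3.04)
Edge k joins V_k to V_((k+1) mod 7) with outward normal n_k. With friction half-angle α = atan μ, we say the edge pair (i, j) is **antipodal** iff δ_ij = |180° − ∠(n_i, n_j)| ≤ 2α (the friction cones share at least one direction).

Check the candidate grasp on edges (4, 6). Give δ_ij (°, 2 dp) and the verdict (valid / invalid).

δ = 29.31°, valid

α = atan 0.55 = 28.81°;  2α = 57.62°
edge 4: e_4 = (-0.52, -1.81);  n_4 = (-0.9611, +0.2761)
edge 6: e_6 = (+4.21, +4.16);  n_6 = (+0.7029, -0.7113)
∠(n_4, n_6) = 150.69°
δ = |180° − 150.69°| = 29.31°
29.31° ≤ 2α = 57.62°  →  valid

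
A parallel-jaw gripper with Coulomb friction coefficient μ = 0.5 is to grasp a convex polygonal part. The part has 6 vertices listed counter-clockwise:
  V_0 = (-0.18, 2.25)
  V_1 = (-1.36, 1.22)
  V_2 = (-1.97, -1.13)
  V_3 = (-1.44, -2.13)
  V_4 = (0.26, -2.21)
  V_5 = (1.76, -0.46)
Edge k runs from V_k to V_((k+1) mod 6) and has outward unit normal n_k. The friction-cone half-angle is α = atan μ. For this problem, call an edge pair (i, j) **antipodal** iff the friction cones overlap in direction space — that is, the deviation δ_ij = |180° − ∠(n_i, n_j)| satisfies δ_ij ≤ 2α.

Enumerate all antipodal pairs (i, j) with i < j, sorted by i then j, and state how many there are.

count = 6; pairs: (0,3), (0,4), (1,4), (1,5), (2,5), (3,5)

α = atan 0.5 = 26.57°;  2α = 53.13°
n_0 = (-0.6576, +0.7534)
n_1 = (-0.9679, +0.2512)
n_2 = (-0.8836, -0.4683)
n_3 = (-0.0470, -0.9989)
n_4 = (+0.7593, -0.6508)
n_5 = (+0.8131, +0.5821)
  (0,1): δ = 145.67°  ·
  (0,2): δ = 103.19°  ·
  (0,3): δ = 43.81°  ✓
  (0,4): δ = 8.28°  ✓
  (0,5): δ = 84.48°  ·
  (1,2): δ = 137.53°  ·
  (1,3): δ = 78.14°  ·
  (1,4): δ = 26.05°  ✓
  (1,5): δ = 50.15°  ✓
  (2,3): δ = 120.62°  ·
  (2,4): δ = 68.52°  ·
  (2,5): δ = 7.67°  ✓
  (3,4): δ = 127.91°  ·
  (3,5): δ = 51.71°  ✓
  (4,5): δ = 103.80°  ·
antipodal pairs: 6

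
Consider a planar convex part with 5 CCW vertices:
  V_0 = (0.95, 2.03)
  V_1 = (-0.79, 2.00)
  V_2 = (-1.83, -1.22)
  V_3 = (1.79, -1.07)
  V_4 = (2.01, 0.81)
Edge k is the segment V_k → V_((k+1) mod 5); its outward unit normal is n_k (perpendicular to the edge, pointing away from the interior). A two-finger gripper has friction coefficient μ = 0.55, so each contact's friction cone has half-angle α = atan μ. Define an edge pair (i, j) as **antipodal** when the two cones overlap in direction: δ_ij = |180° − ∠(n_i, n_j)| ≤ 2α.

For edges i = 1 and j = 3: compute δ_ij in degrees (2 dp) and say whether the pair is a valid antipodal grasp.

α = atan 0.55 = 28.81°;  2α = 57.62°
edge 1: e_1 = (-1.04, -3.22);  n_1 = (-0.9516, +0.3073)
edge 3: e_3 = (+0.22, +1.88);  n_3 = (+0.9932, -0.1162)
∠(n_1, n_3) = 168.77°
δ = |180° − 168.77°| = 11.23°
11.23° ≤ 2α = 57.62°  →  valid

δ = 11.23°, valid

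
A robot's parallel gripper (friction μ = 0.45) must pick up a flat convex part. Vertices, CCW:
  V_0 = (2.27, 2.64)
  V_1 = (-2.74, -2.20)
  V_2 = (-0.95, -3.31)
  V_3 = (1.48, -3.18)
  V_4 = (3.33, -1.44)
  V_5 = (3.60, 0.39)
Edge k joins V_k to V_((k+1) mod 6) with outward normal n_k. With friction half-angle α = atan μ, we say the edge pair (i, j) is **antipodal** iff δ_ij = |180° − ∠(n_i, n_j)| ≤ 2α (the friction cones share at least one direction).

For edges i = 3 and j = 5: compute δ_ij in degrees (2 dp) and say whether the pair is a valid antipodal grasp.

α = atan 0.45 = 24.23°;  2α = 48.46°
edge 3: e_3 = (+1.85, +1.74);  n_3 = (+0.6851, -0.7284)
edge 5: e_5 = (-1.33, +2.25);  n_5 = (+0.8609, +0.5089)
∠(n_3, n_5) = 77.34°
δ = |180° − 77.34°| = 102.66°
102.66° > 2α = 48.46°  →  invalid

δ = 102.66°, invalid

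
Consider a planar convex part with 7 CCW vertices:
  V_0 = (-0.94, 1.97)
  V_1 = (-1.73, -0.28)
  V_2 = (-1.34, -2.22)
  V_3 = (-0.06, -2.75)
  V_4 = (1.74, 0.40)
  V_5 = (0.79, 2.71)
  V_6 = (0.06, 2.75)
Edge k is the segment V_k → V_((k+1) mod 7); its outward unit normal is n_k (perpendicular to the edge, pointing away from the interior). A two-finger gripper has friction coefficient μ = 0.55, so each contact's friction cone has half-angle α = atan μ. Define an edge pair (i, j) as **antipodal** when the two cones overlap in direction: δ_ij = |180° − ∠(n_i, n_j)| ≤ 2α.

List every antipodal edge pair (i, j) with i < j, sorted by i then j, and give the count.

count = 7; pairs: (0,3), (0,4), (1,3), (1,4), (2,4), (2,5), (3,6)

α = atan 0.55 = 28.81°;  2α = 57.62°
n_0 = (-0.9435, +0.3313)
n_1 = (-0.9804, -0.1971)
n_2 = (-0.3826, -0.9239)
n_3 = (+0.8682, -0.4961)
n_4 = (+0.9248, +0.3803)
n_5 = (+0.0547, +0.9985)
n_6 = (-0.6150, +0.7885)
  (0,1): δ = 149.29°  ·
  (0,2): δ = 93.15°  ·
  (0,3): δ = 10.40°  ✓
  (0,4): δ = 41.70°  ✓
  (0,5): δ = 106.21°  ·
  (0,6): δ = 147.30°  ·
  (1,2): δ = 123.86°  ·
  (1,3): δ = 41.11°  ✓
  (1,4): δ = 10.99°  ✓
  (1,5): δ = 75.50°  ·
  (1,6): δ = 116.59°  ·
  (2,3): δ = 97.25°  ·
  (2,4): δ = 45.15°  ✓
  (2,5): δ = 19.36°  ✓
  (2,6): δ = 60.45°  ·
  (3,4): δ = 127.90°  ·
  (3,5): δ = 63.39°  ·
  (3,6): δ = 22.30°  ✓
  (4,5): δ = 115.49°  ·
  (4,6): δ = 74.40°  ·
  (5,6): δ = 138.91°  ·
antipodal pairs: 7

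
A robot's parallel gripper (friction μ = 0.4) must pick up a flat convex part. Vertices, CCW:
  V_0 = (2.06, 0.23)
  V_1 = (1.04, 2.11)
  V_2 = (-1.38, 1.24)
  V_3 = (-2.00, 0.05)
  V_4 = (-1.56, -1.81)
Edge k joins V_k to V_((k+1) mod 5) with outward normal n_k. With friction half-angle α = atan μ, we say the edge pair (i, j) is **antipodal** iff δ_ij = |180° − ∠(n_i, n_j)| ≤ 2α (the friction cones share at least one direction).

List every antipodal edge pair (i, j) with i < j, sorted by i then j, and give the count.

count = 3; pairs: (0,3), (1,4), (2,4)

α = atan 0.4 = 21.80°;  2α = 43.60°
n_0 = (+0.8790, +0.4769)
n_1 = (-0.3383, +0.9410)
n_2 = (-0.8869, +0.4621)
n_3 = (-0.9731, -0.2302)
n_4 = (+0.4909, -0.8712)
  (0,1): δ = 98.71°  ·
  (0,2): δ = 56.00°  ·
  (0,3): δ = 15.17°  ✓
  (0,4): δ = 90.92°  ·
  (1,2): δ = 137.29°  ·
  (1,3): δ = 96.46°  ·
  (1,4): δ = 9.63°  ✓
  (2,3): δ = 139.17°  ·
  (2,4): δ = 33.08°  ✓
  (3,4): δ = 73.91°  ·
antipodal pairs: 3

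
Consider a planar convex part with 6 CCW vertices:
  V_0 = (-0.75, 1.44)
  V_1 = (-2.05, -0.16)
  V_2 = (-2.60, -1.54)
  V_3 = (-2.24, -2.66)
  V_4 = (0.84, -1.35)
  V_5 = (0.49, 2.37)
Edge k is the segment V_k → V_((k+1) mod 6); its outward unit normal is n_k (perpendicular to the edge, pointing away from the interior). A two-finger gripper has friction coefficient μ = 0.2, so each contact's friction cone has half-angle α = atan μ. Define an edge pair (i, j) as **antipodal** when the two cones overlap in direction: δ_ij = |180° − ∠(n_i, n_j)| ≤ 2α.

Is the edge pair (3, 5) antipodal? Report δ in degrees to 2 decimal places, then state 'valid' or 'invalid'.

α = atan 0.2 = 11.31°;  2α = 22.62°
edge 3: e_3 = (+3.08, +1.31);  n_3 = (+0.3914, -0.9202)
edge 5: e_5 = (-1.24, -0.93);  n_5 = (-0.6000, +0.8000)
∠(n_3, n_5) = 166.17°
δ = |180° − 166.17°| = 13.83°
13.83° ≤ 2α = 22.62°  →  valid

δ = 13.83°, valid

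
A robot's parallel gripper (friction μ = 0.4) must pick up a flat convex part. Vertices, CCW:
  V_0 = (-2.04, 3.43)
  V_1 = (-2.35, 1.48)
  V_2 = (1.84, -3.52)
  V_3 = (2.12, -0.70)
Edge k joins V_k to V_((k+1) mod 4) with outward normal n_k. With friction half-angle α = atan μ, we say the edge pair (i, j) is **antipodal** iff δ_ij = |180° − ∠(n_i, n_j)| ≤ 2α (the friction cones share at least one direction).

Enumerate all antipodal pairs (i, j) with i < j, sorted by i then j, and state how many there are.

α = atan 0.4 = 21.80°;  2α = 43.60°
n_0 = (-0.9876, +0.1570)
n_1 = (-0.7665, -0.6423)
n_2 = (+0.9951, -0.0988)
n_3 = (+0.7045, +0.7097)
  (0,1): δ = 131.00°  ·
  (0,2): δ = 3.36°  ✓
  (0,3): δ = 54.24°  ·
  (1,2): δ = 45.63°  ·
  (1,3): δ = 5.24°  ✓
  (2,3): δ = 129.12°  ·
antipodal pairs: 2

count = 2; pairs: (0,2), (1,3)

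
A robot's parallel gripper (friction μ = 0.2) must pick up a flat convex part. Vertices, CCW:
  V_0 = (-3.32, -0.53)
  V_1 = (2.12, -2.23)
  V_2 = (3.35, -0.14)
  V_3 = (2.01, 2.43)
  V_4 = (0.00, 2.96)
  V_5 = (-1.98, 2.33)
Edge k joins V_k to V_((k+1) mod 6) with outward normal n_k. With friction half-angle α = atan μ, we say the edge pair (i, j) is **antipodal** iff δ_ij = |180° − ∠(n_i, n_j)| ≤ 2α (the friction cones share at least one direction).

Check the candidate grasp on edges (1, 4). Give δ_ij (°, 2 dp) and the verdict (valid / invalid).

α = atan 0.2 = 11.31°;  2α = 22.62°
edge 1: e_1 = (+1.23, +2.09);  n_1 = (+0.8618, -0.5072)
edge 4: e_4 = (-1.98, -0.63);  n_4 = (-0.3032, +0.9529)
∠(n_1, n_4) = 138.13°
δ = |180° − 138.13°| = 41.87°
41.87° > 2α = 22.62°  →  invalid

δ = 41.87°, invalid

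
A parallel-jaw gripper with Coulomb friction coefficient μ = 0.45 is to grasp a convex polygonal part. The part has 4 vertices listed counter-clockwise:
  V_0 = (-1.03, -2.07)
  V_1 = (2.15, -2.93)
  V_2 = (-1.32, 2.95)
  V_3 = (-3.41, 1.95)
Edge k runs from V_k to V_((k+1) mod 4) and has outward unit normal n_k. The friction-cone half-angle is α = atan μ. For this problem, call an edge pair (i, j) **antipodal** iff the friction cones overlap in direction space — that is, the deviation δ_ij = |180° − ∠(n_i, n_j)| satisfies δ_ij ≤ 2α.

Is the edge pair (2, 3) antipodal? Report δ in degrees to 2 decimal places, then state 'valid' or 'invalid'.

α = atan 0.45 = 24.23°;  2α = 48.46°
edge 2: e_2 = (-2.09, -1.00);  n_2 = (-0.4316, +0.9021)
edge 3: e_3 = (+2.38, -4.02);  n_3 = (-0.8605, -0.5095)
∠(n_2, n_3) = 95.06°
δ = |180° − 95.06°| = 84.94°
84.94° > 2α = 48.46°  →  invalid

δ = 84.94°, invalid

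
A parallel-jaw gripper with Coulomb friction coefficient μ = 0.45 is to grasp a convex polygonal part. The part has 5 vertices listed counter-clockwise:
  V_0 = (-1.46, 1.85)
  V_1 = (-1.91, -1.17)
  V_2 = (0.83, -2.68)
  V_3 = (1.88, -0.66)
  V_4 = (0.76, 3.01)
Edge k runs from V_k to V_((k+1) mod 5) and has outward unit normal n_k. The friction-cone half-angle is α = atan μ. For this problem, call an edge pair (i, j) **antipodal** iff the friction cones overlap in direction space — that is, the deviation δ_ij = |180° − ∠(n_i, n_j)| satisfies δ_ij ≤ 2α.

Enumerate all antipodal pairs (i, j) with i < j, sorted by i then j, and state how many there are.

α = atan 0.45 = 24.23°;  2α = 48.46°
n_0 = (-0.9891, +0.1474)
n_1 = (-0.4827, -0.8758)
n_2 = (+0.8873, -0.4612)
n_3 = (+0.9565, +0.2919)
n_4 = (-0.4631, +0.8863)
  (0,1): δ = 110.38°  ·
  (0,2): δ = 18.99°  ✓
  (0,3): δ = 25.45°  ✓
  (0,4): δ = 126.06°  ·
  (1,2): δ = 88.61°  ·
  (1,3): δ = 44.17°  ✓
  (1,4): δ = 56.45°  ·
  (2,3): δ = 135.56°  ·
  (2,4): δ = 34.95°  ✓
  (3,4): δ = 79.38°  ·
antipodal pairs: 4

count = 4; pairs: (0,2), (0,3), (1,3), (2,4)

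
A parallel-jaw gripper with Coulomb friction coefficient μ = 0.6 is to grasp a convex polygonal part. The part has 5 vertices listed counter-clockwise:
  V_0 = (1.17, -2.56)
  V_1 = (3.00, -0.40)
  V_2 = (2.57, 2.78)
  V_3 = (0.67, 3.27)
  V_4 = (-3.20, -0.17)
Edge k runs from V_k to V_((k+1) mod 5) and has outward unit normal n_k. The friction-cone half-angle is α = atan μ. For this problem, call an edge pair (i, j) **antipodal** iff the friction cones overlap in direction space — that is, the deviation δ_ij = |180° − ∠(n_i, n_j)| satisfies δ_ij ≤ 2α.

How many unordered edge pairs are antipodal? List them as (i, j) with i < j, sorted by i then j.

count = 4; pairs: (0,3), (1,3), (1,4), (2,4)

α = atan 0.6 = 30.96°;  2α = 61.93°
n_0 = (+0.7630, -0.6464)
n_1 = (+0.9910, +0.1340)
n_2 = (+0.2497, +0.9683)
n_3 = (-0.6644, +0.7474)
n_4 = (-0.4798, -0.8774)
  (0,1): δ = 132.03°  ·
  (0,2): δ = 64.19°  ·
  (0,3): δ = 8.09°  ✓
  (0,4): δ = 101.60°  ·
  (1,2): δ = 112.16°  ·
  (1,3): δ = 56.07°  ✓
  (1,4): δ = 53.62°  ✓
  (2,3): δ = 123.91°  ·
  (2,4): δ = 14.21°  ✓
  (3,4): δ = 70.31°  ·
antipodal pairs: 4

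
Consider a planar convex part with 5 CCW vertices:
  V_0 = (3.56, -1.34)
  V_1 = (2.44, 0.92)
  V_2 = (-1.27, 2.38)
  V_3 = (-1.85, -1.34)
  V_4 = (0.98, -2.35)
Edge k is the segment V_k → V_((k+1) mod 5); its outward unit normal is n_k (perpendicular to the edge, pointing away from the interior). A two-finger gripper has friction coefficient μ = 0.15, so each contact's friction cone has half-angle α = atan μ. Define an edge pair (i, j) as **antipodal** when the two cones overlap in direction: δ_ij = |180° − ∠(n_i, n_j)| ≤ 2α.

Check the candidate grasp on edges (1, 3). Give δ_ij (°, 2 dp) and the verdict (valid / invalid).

δ = 1.84°, valid

α = atan 0.15 = 8.53°;  2α = 17.06°
edge 1: e_1 = (-3.71, +1.46);  n_1 = (+0.3662, +0.9305)
edge 3: e_3 = (+2.83, -1.01);  n_3 = (-0.3361, -0.9418)
∠(n_1, n_3) = 178.16°
δ = |180° − 178.16°| = 1.84°
1.84° ≤ 2α = 17.06°  →  valid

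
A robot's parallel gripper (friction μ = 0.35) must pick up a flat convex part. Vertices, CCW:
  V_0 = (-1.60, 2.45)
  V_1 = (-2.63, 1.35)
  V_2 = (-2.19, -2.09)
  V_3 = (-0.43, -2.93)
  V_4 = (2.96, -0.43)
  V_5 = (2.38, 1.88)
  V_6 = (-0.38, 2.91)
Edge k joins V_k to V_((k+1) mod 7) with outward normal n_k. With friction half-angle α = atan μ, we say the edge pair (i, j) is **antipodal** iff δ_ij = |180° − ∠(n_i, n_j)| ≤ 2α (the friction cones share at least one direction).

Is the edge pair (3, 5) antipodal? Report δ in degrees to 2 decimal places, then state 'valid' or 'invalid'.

α = atan 0.35 = 19.29°;  2α = 38.58°
edge 3: e_3 = (+3.39, +2.50);  n_3 = (+0.5935, -0.8048)
edge 5: e_5 = (-2.76, +1.03);  n_5 = (+0.3496, +0.9369)
∠(n_3, n_5) = 123.13°
δ = |180° − 123.13°| = 56.87°
56.87° > 2α = 38.58°  →  invalid

δ = 56.87°, invalid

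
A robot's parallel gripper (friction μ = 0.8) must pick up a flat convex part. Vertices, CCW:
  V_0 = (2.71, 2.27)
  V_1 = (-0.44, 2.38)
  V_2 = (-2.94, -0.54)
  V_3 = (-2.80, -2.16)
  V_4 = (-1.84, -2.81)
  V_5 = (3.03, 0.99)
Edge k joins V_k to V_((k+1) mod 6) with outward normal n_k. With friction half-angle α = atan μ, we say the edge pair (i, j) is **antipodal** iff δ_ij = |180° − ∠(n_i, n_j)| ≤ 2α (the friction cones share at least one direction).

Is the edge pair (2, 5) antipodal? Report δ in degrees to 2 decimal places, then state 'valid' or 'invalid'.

α = atan 0.8 = 38.66°;  2α = 77.32°
edge 2: e_2 = (+0.14, -1.62);  n_2 = (-0.9963, -0.0861)
edge 5: e_5 = (-0.32, +1.28);  n_5 = (+0.9701, +0.2425)
∠(n_2, n_5) = 170.90°
δ = |180° − 170.90°| = 9.10°
9.10° ≤ 2α = 77.32°  →  valid

δ = 9.10°, valid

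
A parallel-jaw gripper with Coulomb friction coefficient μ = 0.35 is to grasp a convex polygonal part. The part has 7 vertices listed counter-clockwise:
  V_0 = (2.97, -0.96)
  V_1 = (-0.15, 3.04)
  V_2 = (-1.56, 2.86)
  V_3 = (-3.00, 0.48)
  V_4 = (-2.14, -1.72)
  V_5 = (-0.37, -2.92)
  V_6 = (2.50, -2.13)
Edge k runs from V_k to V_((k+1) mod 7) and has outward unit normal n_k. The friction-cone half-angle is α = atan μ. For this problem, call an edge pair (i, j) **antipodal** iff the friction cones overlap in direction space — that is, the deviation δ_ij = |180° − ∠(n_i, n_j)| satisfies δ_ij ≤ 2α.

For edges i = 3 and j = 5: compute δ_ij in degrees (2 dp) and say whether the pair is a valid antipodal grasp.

α = atan 0.35 = 19.29°;  2α = 38.58°
edge 3: e_3 = (+0.86, -2.20);  n_3 = (-0.9314, -0.3641)
edge 5: e_5 = (+2.87, +0.79);  n_5 = (+0.2654, -0.9641)
∠(n_3, n_5) = 84.04°
δ = |180° − 84.04°| = 95.96°
95.96° > 2α = 38.58°  →  invalid

δ = 95.96°, invalid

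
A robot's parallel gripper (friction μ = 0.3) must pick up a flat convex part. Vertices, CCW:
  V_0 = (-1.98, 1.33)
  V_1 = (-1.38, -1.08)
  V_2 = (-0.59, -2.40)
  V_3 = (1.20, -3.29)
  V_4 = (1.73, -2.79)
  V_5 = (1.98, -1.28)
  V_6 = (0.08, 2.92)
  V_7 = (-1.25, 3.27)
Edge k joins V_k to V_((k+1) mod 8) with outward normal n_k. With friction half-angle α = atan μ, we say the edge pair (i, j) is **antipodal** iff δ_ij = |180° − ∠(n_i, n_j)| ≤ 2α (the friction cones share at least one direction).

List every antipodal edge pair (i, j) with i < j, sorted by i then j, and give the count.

count = 6; pairs: (0,4), (0,5), (1,5), (2,6), (3,7), (4,7)

α = atan 0.3 = 16.70°;  2α = 33.40°
n_0 = (-0.9704, -0.2416)
n_1 = (-0.8581, -0.5135)
n_2 = (-0.4452, -0.8954)
n_3 = (+0.6862, -0.7274)
n_4 = (+0.9866, -0.1633)
n_5 = (+0.9111, +0.4122)
n_6 = (+0.2545, +0.9671)
n_7 = (-0.9359, +0.3522)
  (0,1): δ = 163.08°  ·
  (0,2): δ = 130.42°  ·
  (0,3): δ = 60.65°  ·
  (0,4): δ = 23.38°  ✓
  (0,5): δ = 10.36°  ✓
  (0,6): δ = 61.28°  ·
  (0,7): δ = 145.40°  ·
  (1,2): δ = 147.34°  ·
  (1,3): δ = 77.57°  ·
  (1,4): δ = 40.30°  ·
  (1,5): δ = 6.56°  ✓
  (1,6): δ = 44.36°  ·
  (1,7): δ = 128.48°  ·
  (2,3): δ = 110.23°  ·
  (2,4): δ = 72.96°  ·
  (2,5): δ = 39.22°  ·
  (2,6): δ = 11.69°  ✓
  (2,7): δ = 95.82°  ·
  (3,4): δ = 142.73°  ·
  (3,5): δ = 108.99°  ·
  (3,6): δ = 58.08°  ·
  (3,7): δ = 26.05°  ✓
  (4,5): δ = 146.26°  ·
  (4,6): δ = 95.34°  ·
  (4,7): δ = 11.22°  ✓
  (5,6): δ = 129.08°  ·
  (5,7): δ = 44.96°  ·
  (6,7): δ = 95.88°  ·
antipodal pairs: 6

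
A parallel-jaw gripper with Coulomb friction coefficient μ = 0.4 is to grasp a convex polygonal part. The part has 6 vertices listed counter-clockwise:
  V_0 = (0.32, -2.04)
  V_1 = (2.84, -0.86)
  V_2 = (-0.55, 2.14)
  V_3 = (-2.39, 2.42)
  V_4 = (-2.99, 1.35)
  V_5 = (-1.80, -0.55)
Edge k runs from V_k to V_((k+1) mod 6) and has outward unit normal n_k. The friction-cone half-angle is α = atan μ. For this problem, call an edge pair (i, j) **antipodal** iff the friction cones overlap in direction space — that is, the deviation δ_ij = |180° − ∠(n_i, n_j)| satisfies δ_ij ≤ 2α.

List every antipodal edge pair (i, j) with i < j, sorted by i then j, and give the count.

count = 5; pairs: (0,2), (0,3), (1,4), (1,5), (2,5)

α = atan 0.4 = 21.80°;  2α = 43.60°
n_0 = (+0.4241, -0.9056)
n_1 = (+0.6627, +0.7489)
n_2 = (+0.1504, +0.9886)
n_3 = (-0.8722, +0.4891)
n_4 = (-0.8475, -0.5308)
n_5 = (-0.5750, -0.8181)
  (0,1): δ = 66.60°  ·
  (0,2): δ = 33.74°  ✓
  (0,3): δ = 35.63°  ✓
  (0,4): δ = 96.97°  ·
  (0,5): δ = 119.81°  ·
  (1,2): δ = 147.15°  ·
  (1,3): δ = 77.77°  ·
  (1,4): δ = 16.43°  ✓
  (1,5): δ = 6.41°  ✓
  (2,3): δ = 110.63°  ·
  (2,4): δ = 49.29°  ·
  (2,5): δ = 26.45°  ✓
  (3,4): δ = 118.66°  ·
  (3,5): δ = 95.82°  ·
  (4,5): δ = 157.16°  ·
antipodal pairs: 5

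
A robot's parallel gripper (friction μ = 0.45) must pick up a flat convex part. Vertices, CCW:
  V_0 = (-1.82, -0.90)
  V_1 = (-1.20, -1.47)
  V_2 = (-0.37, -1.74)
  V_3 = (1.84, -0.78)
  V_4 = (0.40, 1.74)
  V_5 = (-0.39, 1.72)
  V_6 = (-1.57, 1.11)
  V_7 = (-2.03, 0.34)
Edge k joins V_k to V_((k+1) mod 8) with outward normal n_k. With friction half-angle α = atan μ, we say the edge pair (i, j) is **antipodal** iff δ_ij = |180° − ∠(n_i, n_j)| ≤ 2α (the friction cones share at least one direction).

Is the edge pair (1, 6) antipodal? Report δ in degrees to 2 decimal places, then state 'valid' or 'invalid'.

α = atan 0.45 = 24.23°;  2α = 48.46°
edge 1: e_1 = (+0.83, -0.27);  n_1 = (-0.3093, -0.9509)
edge 6: e_6 = (-0.46, -0.77);  n_6 = (-0.8585, +0.5129)
∠(n_1, n_6) = 102.83°
δ = |180° − 102.83°| = 77.17°
77.17° > 2α = 48.46°  →  invalid

δ = 77.17°, invalid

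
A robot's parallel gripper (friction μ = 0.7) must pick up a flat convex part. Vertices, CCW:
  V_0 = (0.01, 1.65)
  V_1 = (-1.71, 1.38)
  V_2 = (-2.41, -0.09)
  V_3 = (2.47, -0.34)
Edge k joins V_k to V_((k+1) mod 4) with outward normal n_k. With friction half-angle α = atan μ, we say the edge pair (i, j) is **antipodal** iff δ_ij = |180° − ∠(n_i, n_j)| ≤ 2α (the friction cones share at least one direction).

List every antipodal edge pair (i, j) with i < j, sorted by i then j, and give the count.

count = 3; pairs: (0,2), (1,2), (2,3)

α = atan 0.7 = 34.99°;  2α = 69.98°
n_0 = (-0.1551, +0.9879)
n_1 = (-0.9029, +0.4299)
n_2 = (-0.0512, -0.9987)
n_3 = (+0.6289, +0.7775)
  (0,1): δ = 124.38°  ·
  (0,2): δ = 11.85°  ✓
  (0,3): δ = 132.11°  ·
  (1,2): δ = 67.47°  ✓
  (1,3): δ = 76.49°  ·
  (2,3): δ = 36.04°  ✓
antipodal pairs: 3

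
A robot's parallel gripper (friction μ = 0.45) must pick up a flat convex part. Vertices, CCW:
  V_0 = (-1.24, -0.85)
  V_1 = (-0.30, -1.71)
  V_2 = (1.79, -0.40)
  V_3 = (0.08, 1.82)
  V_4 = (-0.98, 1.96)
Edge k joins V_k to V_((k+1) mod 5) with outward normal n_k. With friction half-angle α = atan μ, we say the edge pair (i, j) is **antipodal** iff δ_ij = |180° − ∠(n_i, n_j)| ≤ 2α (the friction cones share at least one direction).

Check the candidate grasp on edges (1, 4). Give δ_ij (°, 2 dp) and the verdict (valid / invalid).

δ = 52.63°, invalid

α = atan 0.45 = 24.23°;  2α = 48.46°
edge 1: e_1 = (+2.09, +1.31);  n_1 = (+0.5311, -0.8473)
edge 4: e_4 = (-0.26, -2.81);  n_4 = (-0.9957, +0.0921)
∠(n_1, n_4) = 127.37°
δ = |180° − 127.37°| = 52.63°
52.63° > 2α = 48.46°  →  invalid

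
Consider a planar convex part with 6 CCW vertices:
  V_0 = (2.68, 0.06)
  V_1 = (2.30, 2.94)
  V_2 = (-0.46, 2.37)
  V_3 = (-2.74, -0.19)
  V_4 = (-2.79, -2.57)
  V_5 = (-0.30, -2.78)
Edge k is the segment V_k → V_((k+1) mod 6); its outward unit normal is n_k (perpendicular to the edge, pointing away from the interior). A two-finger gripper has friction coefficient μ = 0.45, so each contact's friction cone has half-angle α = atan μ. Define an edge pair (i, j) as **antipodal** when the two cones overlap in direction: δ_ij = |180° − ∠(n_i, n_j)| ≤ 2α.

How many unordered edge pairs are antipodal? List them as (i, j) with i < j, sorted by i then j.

α = atan 0.45 = 24.23°;  2α = 48.46°
n_0 = (+0.9914, +0.1308)
n_1 = (-0.2023, +0.9793)
n_2 = (-0.7468, +0.6651)
n_3 = (-0.9998, +0.0210)
n_4 = (-0.0840, -0.9965)
n_5 = (+0.6899, -0.7239)
  (0,1): δ = 85.85°  ·
  (0,2): δ = 49.21°  ·
  (0,3): δ = 8.72°  ✓
  (0,4): δ = 77.66°  ·
  (0,5): δ = 126.11°  ·
  (1,2): δ = 143.36°  ·
  (1,3): δ = 102.87°  ·
  (1,4): δ = 16.49°  ✓
  (1,5): δ = 31.95°  ✓
  (2,3): δ = 139.51°  ·
  (2,4): δ = 53.13°  ·
  (2,5): δ = 4.69°  ✓
  (3,4): δ = 93.62°  ·
  (3,5): δ = 45.17°  ✓
  (4,5): δ = 131.56°  ·
antipodal pairs: 5

count = 5; pairs: (0,3), (1,4), (1,5), (2,5), (3,5)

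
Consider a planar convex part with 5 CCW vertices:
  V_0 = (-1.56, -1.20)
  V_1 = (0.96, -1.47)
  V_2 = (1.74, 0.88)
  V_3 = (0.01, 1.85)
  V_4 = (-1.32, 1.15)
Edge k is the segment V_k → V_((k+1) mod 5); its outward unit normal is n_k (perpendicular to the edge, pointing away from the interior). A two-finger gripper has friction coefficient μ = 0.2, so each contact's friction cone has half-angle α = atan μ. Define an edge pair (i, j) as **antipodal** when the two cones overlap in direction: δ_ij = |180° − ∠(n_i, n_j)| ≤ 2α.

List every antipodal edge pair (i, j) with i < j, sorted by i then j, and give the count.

count = 1; pairs: (1,4)

α = atan 0.2 = 11.31°;  2α = 22.62°
n_0 = (-0.1065, -0.9943)
n_1 = (+0.9491, -0.3150)
n_2 = (+0.4891, +0.8722)
n_3 = (-0.4657, +0.8849)
n_4 = (-0.9948, +0.1016)
  (0,1): δ = 102.25°  ·
  (0,2): δ = 23.16°  ·
  (0,3): δ = 33.87°  ·
  (0,4): δ = 90.28°  ·
  (1,2): δ = 100.92°  ·
  (1,3): δ = 43.88°  ·
  (1,4): δ = 12.53°  ✓
  (2,3): δ = 122.96°  ·
  (2,4): δ = 66.55°  ·
  (3,4): δ = 123.59°  ·
antipodal pairs: 1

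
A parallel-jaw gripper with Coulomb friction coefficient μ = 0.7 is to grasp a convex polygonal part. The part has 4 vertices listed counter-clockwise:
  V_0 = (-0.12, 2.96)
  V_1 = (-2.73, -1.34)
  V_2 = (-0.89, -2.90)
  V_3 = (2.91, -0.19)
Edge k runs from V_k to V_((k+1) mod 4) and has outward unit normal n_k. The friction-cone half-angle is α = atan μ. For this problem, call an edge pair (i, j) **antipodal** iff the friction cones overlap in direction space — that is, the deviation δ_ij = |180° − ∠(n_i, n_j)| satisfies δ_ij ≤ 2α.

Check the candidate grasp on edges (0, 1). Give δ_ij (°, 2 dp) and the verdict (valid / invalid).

α = atan 0.7 = 34.99°;  2α = 69.98°
edge 0: e_0 = (-2.61, -4.30);  n_0 = (-0.8549, +0.5189)
edge 1: e_1 = (+1.84, -1.56);  n_1 = (-0.6467, -0.7628)
∠(n_0, n_1) = 80.96°
δ = |180° − 80.96°| = 99.04°
99.04° > 2α = 69.98°  →  invalid

δ = 99.04°, invalid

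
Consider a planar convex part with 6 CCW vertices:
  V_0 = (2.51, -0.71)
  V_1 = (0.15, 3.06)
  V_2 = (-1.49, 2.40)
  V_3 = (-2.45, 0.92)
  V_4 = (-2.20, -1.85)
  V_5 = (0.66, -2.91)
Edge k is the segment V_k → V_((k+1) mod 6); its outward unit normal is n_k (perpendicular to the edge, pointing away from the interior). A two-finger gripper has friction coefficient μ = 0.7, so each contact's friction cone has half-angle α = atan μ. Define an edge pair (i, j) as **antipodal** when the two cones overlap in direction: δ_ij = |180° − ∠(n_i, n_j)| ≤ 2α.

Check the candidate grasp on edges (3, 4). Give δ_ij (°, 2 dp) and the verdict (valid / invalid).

α = atan 0.7 = 34.99°;  2α = 69.98°
edge 3: e_3 = (+0.25, -2.77);  n_3 = (-0.9960, -0.0899)
edge 4: e_4 = (+2.86, -1.06);  n_4 = (-0.3475, -0.9377)
∠(n_3, n_4) = 64.51°
δ = |180° − 64.51°| = 115.49°
115.49° > 2α = 69.98°  →  invalid

δ = 115.49°, invalid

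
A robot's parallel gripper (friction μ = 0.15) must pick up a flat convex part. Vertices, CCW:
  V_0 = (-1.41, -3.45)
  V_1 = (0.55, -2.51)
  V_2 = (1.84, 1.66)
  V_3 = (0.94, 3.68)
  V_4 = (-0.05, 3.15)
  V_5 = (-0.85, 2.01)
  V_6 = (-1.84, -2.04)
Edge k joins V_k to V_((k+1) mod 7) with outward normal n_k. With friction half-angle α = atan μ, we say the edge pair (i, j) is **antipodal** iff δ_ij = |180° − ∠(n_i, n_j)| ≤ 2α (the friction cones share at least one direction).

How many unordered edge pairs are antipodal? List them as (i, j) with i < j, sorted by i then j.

α = atan 0.15 = 8.53°;  2α = 17.06°
n_0 = (+0.4324, -0.9017)
n_1 = (+0.9553, -0.2955)
n_2 = (+0.9134, +0.4070)
n_3 = (-0.4720, +0.8816)
n_4 = (-0.8186, +0.5744)
n_5 = (-0.9714, +0.2375)
n_6 = (-0.9565, -0.2917)
  (0,1): δ = 132.81°  ·
  (0,2): δ = 91.61°  ·
  (0,3): δ = 2.54°  ✓
  (0,4): δ = 29.32°  ·
  (0,5): δ = 50.64°  ·
  (0,6): δ = 81.34°  ·
  (1,2): δ = 138.80°  ·
  (1,3): δ = 44.65°  ·
  (1,4): δ = 17.87°  ·
  (1,5): δ = 3.45°  ✓
  (1,6): δ = 34.15°  ·
  (2,3): δ = 85.85°  ·
  (2,4): δ = 59.07°  ·
  (2,5): δ = 37.75°  ·
  (2,6): δ = 7.06°  ✓
  (3,4): δ = 153.22°  ·
  (3,5): δ = 131.90°  ·
  (3,6): δ = 101.20°  ·
  (4,5): δ = 158.68°  ·
  (4,6): δ = 127.98°  ·
  (5,6): δ = 149.30°  ·
antipodal pairs: 3

count = 3; pairs: (0,3), (1,5), (2,6)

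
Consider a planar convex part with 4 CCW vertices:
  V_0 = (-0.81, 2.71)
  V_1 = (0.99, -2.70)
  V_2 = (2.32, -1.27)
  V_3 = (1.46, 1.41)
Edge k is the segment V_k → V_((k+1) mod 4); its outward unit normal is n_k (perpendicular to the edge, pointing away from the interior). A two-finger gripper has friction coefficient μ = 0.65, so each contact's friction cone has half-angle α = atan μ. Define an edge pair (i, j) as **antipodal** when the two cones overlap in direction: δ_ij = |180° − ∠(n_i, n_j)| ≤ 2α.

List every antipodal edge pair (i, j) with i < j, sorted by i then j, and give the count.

α = atan 0.65 = 33.02°;  2α = 66.05°
n_0 = (-0.9489, -0.3157)
n_1 = (+0.7322, -0.6810)
n_2 = (+0.9522, +0.3055)
n_3 = (+0.4970, +0.8678)
  (0,1): δ = 61.33°  ✓
  (0,2): δ = 0.61°  ✓
  (0,3): δ = 41.80°  ✓
  (1,2): δ = 119.28°  ·
  (1,3): δ = 76.87°  ·
  (2,3): δ = 137.59°  ·
antipodal pairs: 3

count = 3; pairs: (0,1), (0,2), (0,3)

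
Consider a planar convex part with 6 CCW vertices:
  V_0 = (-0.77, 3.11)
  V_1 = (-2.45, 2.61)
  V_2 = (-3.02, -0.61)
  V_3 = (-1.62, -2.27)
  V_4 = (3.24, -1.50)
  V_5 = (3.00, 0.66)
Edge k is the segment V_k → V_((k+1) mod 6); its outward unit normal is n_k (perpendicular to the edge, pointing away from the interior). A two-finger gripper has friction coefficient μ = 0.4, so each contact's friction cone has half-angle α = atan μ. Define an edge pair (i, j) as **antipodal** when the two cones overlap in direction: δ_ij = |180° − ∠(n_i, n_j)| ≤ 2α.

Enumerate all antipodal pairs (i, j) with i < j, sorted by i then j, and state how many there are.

count = 5; pairs: (0,3), (1,4), (2,4), (2,5), (3,5)

α = atan 0.4 = 21.80°;  2α = 43.60°
n_0 = (-0.2853, +0.9585)
n_1 = (-0.9847, +0.1743)
n_2 = (-0.7644, -0.6447)
n_3 = (+0.1565, -0.9877)
n_4 = (+0.9939, +0.1104)
n_5 = (+0.5449, +0.8385)
  (0,1): δ = 116.61°  ·
  (0,2): δ = 66.43°  ·
  (0,3): δ = 7.57°  ✓
  (0,4): δ = 79.77°  ·
  (0,5): δ = 130.41°  ·
  (1,2): δ = 129.82°  ·
  (1,3): δ = 70.96°  ·
  (1,4): δ = 16.38°  ✓
  (1,5): δ = 67.02°  ·
  (2,3): δ = 121.14°  ·
  (2,4): δ = 33.80°  ✓
  (2,5): δ = 16.84°  ✓
  (3,4): δ = 92.66°  ·
  (3,5): δ = 42.02°  ✓
  (4,5): δ = 129.36°  ·
antipodal pairs: 5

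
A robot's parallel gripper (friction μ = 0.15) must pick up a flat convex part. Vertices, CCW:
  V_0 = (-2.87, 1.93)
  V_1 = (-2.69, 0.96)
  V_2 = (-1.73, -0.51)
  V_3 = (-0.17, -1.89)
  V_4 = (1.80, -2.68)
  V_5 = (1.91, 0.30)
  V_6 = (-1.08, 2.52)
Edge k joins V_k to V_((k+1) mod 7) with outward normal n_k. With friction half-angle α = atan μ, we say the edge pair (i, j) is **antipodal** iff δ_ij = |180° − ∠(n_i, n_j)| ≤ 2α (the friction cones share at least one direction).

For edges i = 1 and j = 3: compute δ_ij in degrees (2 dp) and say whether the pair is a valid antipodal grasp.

δ = 145.00°, invalid

α = atan 0.15 = 8.53°;  2α = 17.06°
edge 1: e_1 = (+0.96, -1.47);  n_1 = (-0.8373, -0.5468)
edge 3: e_3 = (+1.97, -0.79);  n_3 = (-0.3722, -0.9282)
∠(n_1, n_3) = 35.00°
δ = |180° − 35.00°| = 145.00°
145.00° > 2α = 17.06°  →  invalid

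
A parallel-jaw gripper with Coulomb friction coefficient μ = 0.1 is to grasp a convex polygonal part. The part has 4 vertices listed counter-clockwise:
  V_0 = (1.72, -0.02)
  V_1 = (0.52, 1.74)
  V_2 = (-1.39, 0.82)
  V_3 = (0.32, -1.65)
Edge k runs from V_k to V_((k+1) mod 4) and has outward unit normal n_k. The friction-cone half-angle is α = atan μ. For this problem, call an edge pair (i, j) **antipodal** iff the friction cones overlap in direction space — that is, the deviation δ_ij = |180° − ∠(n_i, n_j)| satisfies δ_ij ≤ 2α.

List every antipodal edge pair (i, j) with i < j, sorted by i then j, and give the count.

count = 1; pairs: (0,2)

α = atan 0.1 = 5.71°;  2α = 11.42°
n_0 = (+0.8262, +0.5633)
n_1 = (-0.4340, +0.9009)
n_2 = (-0.8222, -0.5692)
n_3 = (+0.7586, -0.6516)
  (0,1): δ = 98.57°  ·
  (0,2): δ = 0.41°  ✓
  (0,3): δ = 105.05°  ·
  (1,2): δ = 81.02°  ·
  (1,3): δ = 23.62°  ·
  (2,3): δ = 75.35°  ·
antipodal pairs: 1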